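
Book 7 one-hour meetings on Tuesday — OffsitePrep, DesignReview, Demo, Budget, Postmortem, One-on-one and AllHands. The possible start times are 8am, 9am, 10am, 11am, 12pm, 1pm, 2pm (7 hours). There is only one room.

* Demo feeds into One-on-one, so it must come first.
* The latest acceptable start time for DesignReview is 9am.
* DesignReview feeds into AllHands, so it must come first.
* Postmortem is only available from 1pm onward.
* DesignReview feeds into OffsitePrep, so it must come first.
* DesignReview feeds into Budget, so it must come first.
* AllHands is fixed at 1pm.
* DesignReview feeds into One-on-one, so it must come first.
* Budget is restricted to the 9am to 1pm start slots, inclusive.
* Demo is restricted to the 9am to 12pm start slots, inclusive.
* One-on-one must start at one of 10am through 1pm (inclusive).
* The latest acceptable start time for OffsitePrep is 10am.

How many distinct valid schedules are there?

6

Splitting on OffsitePrep: it can be 9am (3), 10am (3). Listing each branch's schedules as (DesignReview, Demo, Budget, Postmortem, One-on-one, AllHands):
OffsitePrep=9am: (8am,10am,11am,2pm,12pm,1pm) (8am,10am,12pm,2pm,11am,1pm) (8am,11am,10am,2pm,12pm,1pm) — 3.
OffsitePrep=10am: (8am,9am,11am,2pm,12pm,1pm) (8am,9am,12pm,2pm,11am,1pm) (8am,11am,9am,2pm,12pm,1pm) — 3.
Summing: 3 + 3 = 6.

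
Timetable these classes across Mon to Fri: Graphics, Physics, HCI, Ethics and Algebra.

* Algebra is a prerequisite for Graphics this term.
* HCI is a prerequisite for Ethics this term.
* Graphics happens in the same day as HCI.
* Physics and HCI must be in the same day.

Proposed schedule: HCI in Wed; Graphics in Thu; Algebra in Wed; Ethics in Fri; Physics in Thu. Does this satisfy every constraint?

HCI is a prerequisite for Ethics this term — holds.
Graphics happens in the same day as HCI — violated.
Physics and HCI must be in the same day — violated.
Algebra is a prerequisite for Graphics this term — holds.

No. Physics and HCI must be in the same day is not satisfied.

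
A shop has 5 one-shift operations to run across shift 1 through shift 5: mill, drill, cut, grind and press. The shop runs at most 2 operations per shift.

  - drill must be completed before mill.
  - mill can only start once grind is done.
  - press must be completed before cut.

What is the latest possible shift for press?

shift 4

Downstream work caps press at shift 4.
press at shift 4 is achievable: press in shift 4, drill in shift 1, grind in shift 1, cut in shift 5, mill in shift 2.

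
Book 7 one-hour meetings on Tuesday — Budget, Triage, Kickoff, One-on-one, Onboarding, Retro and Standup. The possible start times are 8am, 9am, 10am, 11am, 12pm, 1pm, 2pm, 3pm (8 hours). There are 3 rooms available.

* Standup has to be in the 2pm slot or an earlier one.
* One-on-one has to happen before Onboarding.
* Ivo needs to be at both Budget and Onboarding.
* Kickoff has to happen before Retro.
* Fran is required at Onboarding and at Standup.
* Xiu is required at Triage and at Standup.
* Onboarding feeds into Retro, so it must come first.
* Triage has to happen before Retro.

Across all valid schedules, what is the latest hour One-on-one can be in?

1pm

Downstream work caps One-on-one at 1pm.
One-on-one at 1pm is achievable: Kickoff=8am, Retro=3pm, Standup=8am, One-on-one=1pm, Budget=8am, Onboarding=2pm, Triage=9am.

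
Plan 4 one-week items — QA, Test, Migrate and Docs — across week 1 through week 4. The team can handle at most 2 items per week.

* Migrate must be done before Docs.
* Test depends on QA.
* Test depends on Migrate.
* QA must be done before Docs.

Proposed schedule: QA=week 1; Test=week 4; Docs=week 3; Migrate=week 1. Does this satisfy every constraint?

Valid

Migrate must be done before Docs — holds.
The team can handle at most 2 items per week — holds.
Test depends on Migrate — holds.
QA must be done before Docs — holds.
Test depends on QA — holds.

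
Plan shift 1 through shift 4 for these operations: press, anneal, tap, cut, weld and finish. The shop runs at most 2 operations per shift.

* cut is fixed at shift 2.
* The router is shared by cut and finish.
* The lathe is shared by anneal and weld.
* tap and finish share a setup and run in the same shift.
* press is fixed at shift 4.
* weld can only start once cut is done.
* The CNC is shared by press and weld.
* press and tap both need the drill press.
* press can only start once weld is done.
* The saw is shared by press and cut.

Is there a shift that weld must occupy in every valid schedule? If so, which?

shift 3

cut is fixed at shift 2 and must come before weld, so weld is at least shift 3.
press is fixed at shift 4 and must come after weld, so weld is at most shift 3.
So weld must be shift 3.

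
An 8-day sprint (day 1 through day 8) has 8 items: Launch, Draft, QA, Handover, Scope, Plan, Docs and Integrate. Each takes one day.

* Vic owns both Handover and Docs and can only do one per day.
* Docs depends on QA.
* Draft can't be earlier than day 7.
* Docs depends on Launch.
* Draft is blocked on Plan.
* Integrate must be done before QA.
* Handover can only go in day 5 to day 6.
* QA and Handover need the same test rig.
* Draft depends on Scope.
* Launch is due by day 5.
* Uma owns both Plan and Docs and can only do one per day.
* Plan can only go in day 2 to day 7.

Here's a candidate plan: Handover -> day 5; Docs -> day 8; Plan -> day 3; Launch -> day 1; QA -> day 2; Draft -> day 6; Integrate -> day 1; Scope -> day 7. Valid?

No — it violates: Draft depends on Scope

Uma owns both Plan and Docs and can only do one per day — holds.
Draft depends on Scope — violated.
Docs depends on Launch — holds.
Vic owns both Handover and Docs and can only do one per day — holds.
Plan can only go in day 2 to day 7 — holds.
Draft can't be earlier than day 7 — violated.
Docs depends on QA — holds.
Draft is blocked on Plan — holds.
Handover can only go in day 5 to day 6 — holds.
Launch is due by day 5 — holds.
QA and Handover need the same test rig — holds.
Integrate must be done before QA — holds.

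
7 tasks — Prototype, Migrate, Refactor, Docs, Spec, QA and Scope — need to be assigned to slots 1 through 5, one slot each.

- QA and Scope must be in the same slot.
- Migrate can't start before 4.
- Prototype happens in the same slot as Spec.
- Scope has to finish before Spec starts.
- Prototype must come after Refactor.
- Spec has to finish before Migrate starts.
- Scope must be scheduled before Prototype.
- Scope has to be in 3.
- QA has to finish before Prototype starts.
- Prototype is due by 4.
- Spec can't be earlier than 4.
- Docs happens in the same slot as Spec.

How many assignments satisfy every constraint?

Enumerating: Migrate in 5, Refactor in 1, Scope in 3, Docs in 4, QA in 3, Prototype in 4, Spec in 4 | Migrate in 5, Scope in 3, Docs in 4, Refactor in 2, Prototype in 4, QA in 3, Spec in 4 | Scope in 3; QA in 3; Refactor in 3; Docs in 4; Prototype in 4; Spec in 4; Migrate in 5.

3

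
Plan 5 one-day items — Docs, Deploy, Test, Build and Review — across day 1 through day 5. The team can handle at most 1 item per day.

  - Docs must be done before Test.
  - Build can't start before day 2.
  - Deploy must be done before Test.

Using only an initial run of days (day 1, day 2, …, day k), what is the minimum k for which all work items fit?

The precedence chain requires at least 2 distinct days.
With at most 1 per day and 5 work items, at least 5 days are needed.
5 works (last occupied day: day 5): for example Deploy in day 3, Review in day 5, Docs in day 1, Test in day 4, Build in day 2.

5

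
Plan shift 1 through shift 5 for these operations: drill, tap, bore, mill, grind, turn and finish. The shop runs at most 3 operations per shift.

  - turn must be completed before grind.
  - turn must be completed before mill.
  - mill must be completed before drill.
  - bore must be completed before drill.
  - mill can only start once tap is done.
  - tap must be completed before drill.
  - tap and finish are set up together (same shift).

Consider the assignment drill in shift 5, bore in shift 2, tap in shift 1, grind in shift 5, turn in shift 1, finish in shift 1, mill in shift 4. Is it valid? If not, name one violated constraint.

Valid

mill can only start once tap is done — holds.
tap and finish are set up together (same shift) — holds.
turn must be completed before mill — holds.
bore must be completed before drill — holds.
The shop runs at most 3 operations per shift — holds.
mill must be completed before drill — holds.
turn must be completed before grind — holds.
tap must be completed before drill — holds.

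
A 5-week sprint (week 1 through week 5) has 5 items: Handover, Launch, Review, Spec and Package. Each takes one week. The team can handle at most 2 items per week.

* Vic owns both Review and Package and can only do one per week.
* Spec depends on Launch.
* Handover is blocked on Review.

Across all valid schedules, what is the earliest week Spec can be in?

week 2

Precedence pushes Spec to at least week 2.
Spec at week 2 is achievable: Spec -> week 2; Handover -> week 2; Launch -> week 1; Package -> week 3; Review -> week 1.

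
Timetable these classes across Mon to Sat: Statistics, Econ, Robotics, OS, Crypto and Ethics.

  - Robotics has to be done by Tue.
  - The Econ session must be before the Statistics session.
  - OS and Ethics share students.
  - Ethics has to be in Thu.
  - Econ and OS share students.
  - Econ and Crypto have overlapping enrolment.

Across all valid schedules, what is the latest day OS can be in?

Sat

OS at Sat is achievable: Econ=Mon; OS=Sat; Statistics=Tue; Robotics=Mon; Ethics=Thu; Crypto=Tue.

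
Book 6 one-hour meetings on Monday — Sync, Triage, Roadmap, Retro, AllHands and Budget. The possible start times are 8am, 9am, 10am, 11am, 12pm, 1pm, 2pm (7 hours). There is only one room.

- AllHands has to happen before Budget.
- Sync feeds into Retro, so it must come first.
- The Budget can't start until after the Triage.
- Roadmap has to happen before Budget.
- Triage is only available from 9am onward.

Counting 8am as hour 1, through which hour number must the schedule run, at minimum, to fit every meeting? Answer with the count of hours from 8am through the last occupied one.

The precedence chain requires at least 2 distinct hours.
With at most 1 per hour and 6 meetings, at least 6 hours are needed.
Propagating the time windows through the other constraints, Budget can't land before 10am — that is hour 3 counting from 8am — so the schedule must run through at least 3 hours.
6 works (last occupied hour: 1pm): for example AllHands -> 10am, Triage -> 9am, Budget -> 11am, Retro -> 1pm, Roadmap -> 8am, Sync -> 12pm.

6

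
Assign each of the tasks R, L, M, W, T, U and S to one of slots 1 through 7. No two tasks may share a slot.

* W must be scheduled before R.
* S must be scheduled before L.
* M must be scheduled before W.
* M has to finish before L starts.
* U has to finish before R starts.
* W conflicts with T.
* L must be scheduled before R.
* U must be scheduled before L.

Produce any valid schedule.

R in 6; W in 5; U in 2; T in 7; M in 1; S in 3; L in 4

Checking: S(3) before L(4); M(1) before W(5); W(5) before R(6); M(1) before L(4); U(2) before R(6); U(2) before L(4); L(4) before R(6); W(5) != T(7); max 1 per slot (cap 1).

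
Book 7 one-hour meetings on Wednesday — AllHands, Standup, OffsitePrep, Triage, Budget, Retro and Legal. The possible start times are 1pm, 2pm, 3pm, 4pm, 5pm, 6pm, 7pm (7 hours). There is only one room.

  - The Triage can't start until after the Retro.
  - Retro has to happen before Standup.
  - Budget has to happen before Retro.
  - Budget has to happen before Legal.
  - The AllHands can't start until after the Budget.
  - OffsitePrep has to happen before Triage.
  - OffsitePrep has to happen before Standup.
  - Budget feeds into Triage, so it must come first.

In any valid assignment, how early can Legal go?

2pm

Precedence pushes Legal to at least 2pm.
Legal at 2pm is achievable: Standup in 6pm; Retro in 3pm; Budget in 1pm; OffsitePrep in 4pm; Triage in 5pm; AllHands in 7pm; Legal in 2pm.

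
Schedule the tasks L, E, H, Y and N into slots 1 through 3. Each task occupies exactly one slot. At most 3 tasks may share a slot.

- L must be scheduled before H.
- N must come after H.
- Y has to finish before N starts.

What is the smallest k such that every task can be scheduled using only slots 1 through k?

3 slots

The precedence chain requires at least 3 distinct slots.
With at most 3 per slot and 5 tasks, at least 2 slots are needed.
3 works (last occupied slot: 3): for example Y in 1; L in 1; E in 1; N in 3; H in 2.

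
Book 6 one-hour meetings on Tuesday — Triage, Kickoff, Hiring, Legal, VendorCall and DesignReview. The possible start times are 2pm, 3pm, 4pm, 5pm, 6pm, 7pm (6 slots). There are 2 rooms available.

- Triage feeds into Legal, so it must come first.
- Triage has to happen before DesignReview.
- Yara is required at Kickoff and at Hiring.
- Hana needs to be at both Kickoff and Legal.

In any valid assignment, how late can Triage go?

Downstream work caps Triage at 6pm.
Triage at 6pm is achievable: Triage=6pm, DesignReview=7pm, VendorCall=2pm, Hiring=3pm, Kickoff=2pm, Legal=7pm.

6pm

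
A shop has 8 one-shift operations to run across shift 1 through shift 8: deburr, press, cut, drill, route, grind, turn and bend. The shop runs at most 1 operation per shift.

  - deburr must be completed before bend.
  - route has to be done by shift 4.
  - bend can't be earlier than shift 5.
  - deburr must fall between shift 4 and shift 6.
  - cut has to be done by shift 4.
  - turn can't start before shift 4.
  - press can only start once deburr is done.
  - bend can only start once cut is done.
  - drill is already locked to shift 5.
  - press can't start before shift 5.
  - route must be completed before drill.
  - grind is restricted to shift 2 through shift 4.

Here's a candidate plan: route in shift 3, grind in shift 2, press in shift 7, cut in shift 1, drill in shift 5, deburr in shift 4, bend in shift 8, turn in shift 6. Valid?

Yes, all constraints hold

bend can only start once cut is done — holds.
drill is already locked to shift 5 — holds.
press can only start once deburr is done — holds.
bend can't be earlier than shift 5 — holds.
cut has to be done by shift 4 — holds.
route must be completed before drill — holds.
grind is restricted to shift 2 through shift 4 — holds.
deburr must be completed before bend — holds.
press can't start before shift 5 — holds.
route has to be done by shift 4 — holds.
turn can't start before shift 4 — holds.
deburr must fall between shift 4 and shift 6 — holds.
The shop runs at most 1 operation per shift — holds.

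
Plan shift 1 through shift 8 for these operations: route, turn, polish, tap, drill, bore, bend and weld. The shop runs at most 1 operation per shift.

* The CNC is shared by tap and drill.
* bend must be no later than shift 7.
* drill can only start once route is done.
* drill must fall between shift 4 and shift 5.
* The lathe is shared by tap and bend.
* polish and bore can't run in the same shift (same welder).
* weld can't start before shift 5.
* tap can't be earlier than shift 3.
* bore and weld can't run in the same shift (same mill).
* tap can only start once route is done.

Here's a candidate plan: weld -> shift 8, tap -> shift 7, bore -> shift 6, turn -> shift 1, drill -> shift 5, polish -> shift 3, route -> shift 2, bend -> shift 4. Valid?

Valid

tap can only start once route is done — holds.
drill must fall between shift 4 and shift 5 — holds.
drill can only start once route is done — holds.
polish and bore can't run in the same shift (same welder) — holds.
The CNC is shared by tap and drill — holds.
bore and weld can't run in the same shift (same mill) — holds.
weld can't start before shift 5 — holds.
The lathe is shared by tap and bend — holds.
bend must be no later than shift 7 — holds.
The shop runs at most 1 operation per shift — holds.
tap can't be earlier than shift 3 — holds.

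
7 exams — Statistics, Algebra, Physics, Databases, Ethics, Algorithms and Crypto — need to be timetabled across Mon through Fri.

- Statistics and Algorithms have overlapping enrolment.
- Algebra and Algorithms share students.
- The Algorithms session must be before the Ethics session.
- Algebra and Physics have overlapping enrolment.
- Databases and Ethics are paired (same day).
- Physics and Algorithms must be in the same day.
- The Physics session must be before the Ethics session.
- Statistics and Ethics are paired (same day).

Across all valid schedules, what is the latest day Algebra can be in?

Fri

Algebra at Fri is achievable: Statistics in Tue, Algorithms in Mon, Ethics in Tue, Crypto in Mon, Algebra in Fri, Databases in Tue, Physics in Mon.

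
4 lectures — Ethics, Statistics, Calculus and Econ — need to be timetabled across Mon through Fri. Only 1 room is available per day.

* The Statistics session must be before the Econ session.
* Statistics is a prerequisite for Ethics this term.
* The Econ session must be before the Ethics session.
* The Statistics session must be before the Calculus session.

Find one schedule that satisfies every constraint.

Statistics=Mon; Calculus=Thu; Econ=Tue; Ethics=Wed

Checking: Statistics(Mon) before Ethics(Wed); Statistics(Mon) before Calculus(Thu); Econ(Tue) before Ethics(Wed); Statistics(Mon) before Econ(Tue); max 1 per day (cap 1).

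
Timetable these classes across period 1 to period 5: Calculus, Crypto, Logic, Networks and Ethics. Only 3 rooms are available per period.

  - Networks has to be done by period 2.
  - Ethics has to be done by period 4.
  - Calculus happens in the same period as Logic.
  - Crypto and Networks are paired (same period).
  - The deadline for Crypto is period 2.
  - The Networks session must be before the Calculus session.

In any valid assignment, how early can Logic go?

period 2

Logic must be in the same period as Calculus, which can't be before period 2, so Logic is at least period 2.
Logic at period 2 is achievable: Ethics -> period 1, Networks -> period 1, Logic -> period 2, Calculus -> period 2, Crypto -> period 1.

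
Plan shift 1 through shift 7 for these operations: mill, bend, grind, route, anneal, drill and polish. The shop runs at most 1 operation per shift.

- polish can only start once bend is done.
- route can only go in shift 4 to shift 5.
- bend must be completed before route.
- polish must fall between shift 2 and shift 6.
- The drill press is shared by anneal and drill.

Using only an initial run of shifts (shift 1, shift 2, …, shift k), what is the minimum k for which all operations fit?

7

The precedence chain requires at least 2 distinct shifts.
With at most 1 per shift and 7 operations, at least 7 shifts are needed.
route can't be placed before shift 4, so the schedule must run through at least shift 4.
7 works (last occupied shift: shift 7): for example drill -> shift 7, polish -> shift 2, mill -> shift 3, bend -> shift 1, route -> shift 4, anneal -> shift 6, grind -> shift 5.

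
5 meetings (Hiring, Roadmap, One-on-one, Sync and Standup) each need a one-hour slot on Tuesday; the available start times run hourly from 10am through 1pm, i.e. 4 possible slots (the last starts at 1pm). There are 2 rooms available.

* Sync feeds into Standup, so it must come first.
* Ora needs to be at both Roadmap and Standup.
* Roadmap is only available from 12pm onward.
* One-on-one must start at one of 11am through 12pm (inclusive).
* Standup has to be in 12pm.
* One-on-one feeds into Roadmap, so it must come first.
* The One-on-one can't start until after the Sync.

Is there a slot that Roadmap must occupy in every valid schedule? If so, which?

1pm

Roadmap's window is 12pm–1pm.
Standup is fixed at 12pm, and Roadmap can't share a slot with Standup.
So Roadmap must be 1pm.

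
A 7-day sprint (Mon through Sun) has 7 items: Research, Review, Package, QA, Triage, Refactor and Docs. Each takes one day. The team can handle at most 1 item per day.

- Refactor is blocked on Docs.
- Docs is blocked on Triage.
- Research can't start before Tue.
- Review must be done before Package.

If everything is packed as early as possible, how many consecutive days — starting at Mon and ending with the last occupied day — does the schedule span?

7

The precedence chain requires at least 3 distinct days.
With at most 1 per day and 7 work items, at least 7 days are needed.
7 works (last occupied day: Sun): for example Research=Tue, Refactor=Sat, Package=Fri, Triage=Mon, Review=Thu, QA=Sun, Docs=Wed.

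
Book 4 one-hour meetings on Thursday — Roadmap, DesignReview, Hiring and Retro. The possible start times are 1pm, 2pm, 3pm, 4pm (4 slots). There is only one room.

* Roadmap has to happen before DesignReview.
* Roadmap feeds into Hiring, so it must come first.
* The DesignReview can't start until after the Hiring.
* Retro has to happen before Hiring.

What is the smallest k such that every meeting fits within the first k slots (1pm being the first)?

4 slots

The precedence chain requires at least 3 distinct slots.
With at most 1 per slot and 4 meetings, at least 4 slots are needed.
4 works (last occupied slot: 4pm): for example Retro=2pm; Roadmap=1pm; DesignReview=4pm; Hiring=3pm.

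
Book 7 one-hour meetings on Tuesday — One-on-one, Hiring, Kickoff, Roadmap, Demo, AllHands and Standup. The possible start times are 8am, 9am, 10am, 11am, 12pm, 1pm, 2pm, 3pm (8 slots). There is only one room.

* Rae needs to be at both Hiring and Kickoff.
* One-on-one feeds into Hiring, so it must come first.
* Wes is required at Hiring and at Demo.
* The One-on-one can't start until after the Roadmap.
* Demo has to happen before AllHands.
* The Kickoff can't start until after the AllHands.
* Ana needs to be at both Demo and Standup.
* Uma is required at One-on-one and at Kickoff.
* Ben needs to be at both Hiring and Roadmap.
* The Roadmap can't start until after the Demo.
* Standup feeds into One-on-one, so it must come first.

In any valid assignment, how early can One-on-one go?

Precedence pushes One-on-one to at least 10am; downstream work caps One-on-one at 2pm.
One-on-one at 11am is achievable: Hiring=1pm, AllHands=12pm, Standup=10am, Demo=8am, One-on-one=11am, Roadmap=9am, Kickoff=2pm.
Nothing earlier works — the conflict and capacity constraints rule out every slot before 11am.

11am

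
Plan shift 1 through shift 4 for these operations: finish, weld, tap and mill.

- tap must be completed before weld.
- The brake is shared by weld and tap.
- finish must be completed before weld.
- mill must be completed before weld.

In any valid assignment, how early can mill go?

shift 1

Downstream work caps mill at shift 3.
mill at shift 1 is achievable: tap in shift 1; finish in shift 1; mill in shift 1; weld in shift 2.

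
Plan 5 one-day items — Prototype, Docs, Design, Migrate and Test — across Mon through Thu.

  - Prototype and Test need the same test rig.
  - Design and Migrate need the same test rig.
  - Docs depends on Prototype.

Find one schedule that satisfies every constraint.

Design=Mon, Migrate=Tue, Test=Tue, Docs=Tue, Prototype=Mon

Checking: Prototype(Mon) before Docs(Tue); Design(Mon) != Migrate(Tue); Prototype(Mon) != Test(Tue).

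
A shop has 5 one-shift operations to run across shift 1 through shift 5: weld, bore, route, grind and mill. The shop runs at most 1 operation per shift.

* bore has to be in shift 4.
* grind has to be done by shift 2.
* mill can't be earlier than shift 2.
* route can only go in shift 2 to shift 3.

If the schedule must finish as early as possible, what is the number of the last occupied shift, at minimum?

shift 5

With at most 1 per shift and 5 operations, at least 5 shifts are needed.
bore can't be placed before shift 4, so the schedule must run through at least shift 4.
5 works (last occupied shift: shift 5): for example weld -> shift 5, route -> shift 2, mill -> shift 3, grind -> shift 1, bore -> shift 4.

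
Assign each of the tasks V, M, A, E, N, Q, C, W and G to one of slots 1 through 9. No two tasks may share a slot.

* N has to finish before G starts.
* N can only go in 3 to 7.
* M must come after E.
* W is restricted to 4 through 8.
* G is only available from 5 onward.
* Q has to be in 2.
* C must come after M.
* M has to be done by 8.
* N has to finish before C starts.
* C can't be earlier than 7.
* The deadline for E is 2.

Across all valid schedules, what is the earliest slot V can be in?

V at 3 is achievable: N=4, A=9, E=1, V=3, M=6, Q=2, W=8, G=5, C=7.
Nothing earlier works — the capacity limit rule out every slot before 3.

3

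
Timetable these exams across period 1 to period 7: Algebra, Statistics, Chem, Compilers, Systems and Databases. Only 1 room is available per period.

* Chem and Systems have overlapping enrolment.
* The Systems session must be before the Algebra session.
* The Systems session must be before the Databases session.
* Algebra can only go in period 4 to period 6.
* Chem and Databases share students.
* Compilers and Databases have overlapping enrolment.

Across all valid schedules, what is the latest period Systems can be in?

Downstream work caps Systems at period 5.
Systems at period 5 is achievable: Statistics in period 1, Databases in period 7, Systems in period 5, Chem in period 2, Algebra in period 6, Compilers in period 3.

period 5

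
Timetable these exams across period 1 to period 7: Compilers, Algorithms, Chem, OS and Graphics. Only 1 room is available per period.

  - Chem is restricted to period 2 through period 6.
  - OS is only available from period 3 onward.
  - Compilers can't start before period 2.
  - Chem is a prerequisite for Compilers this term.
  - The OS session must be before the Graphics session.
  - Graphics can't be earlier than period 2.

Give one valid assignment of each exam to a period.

Graphics -> period 5; Algorithms -> period 1; OS -> period 3; Compilers -> period 4; Chem -> period 2

Checking: Chem(period 2) before Compilers(period 4); OS(period 3) before Graphics(period 5); Compilers=period 4 in [period 2,period 7]; Graphics=period 5 in [period 2,period 7]; OS=period 3 in [period 3,period 7]; Chem=period 2 in [period 2,period 6]; max 1 per period (cap 1).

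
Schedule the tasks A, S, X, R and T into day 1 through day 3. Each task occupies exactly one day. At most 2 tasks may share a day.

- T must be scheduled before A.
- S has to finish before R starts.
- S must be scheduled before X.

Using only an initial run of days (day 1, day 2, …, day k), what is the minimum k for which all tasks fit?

3 days

The precedence chain requires at least 2 distinct days.
With at most 2 per day and 5 tasks, at least 3 days are needed.
3 works (last occupied day: day 3): for example S -> day 1, T -> day 1, A -> day 2, X -> day 2, R -> day 3.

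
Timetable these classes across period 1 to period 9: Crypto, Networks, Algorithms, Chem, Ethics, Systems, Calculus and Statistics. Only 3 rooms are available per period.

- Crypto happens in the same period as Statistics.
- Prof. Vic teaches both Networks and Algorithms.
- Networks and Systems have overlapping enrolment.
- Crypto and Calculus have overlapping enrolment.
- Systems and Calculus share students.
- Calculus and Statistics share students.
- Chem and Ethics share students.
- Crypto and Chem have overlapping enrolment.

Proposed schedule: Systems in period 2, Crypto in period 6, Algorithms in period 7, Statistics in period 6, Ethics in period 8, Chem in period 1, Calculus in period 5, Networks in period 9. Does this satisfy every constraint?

Yes

Calculus and Statistics share students — holds.
Crypto and Calculus have overlapping enrolment — holds.
Crypto happens in the same period as Statistics — holds.
Only 3 rooms are available per period — holds.
Chem and Ethics share students — holds.
Crypto and Chem have overlapping enrolment — holds.
Prof. Vic teaches both Networks and Algorithms — holds.
Networks and Systems have overlapping enrolment — holds.
Systems and Calculus share students — holds.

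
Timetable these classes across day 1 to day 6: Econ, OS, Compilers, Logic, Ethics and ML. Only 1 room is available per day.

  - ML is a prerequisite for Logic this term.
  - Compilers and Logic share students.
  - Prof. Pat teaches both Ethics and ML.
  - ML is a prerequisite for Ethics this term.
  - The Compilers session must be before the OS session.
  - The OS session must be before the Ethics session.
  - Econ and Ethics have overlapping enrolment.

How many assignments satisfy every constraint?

Splitting on OS: it can be day 2 (8), day 3 (16), day 4 (18), day 5 (12). Listing each branch's schedules as (Econ, Compilers, Logic, Ethics, ML) by day number:
OS=day 2: (3,1,5,6,4) (3,1,6,5,4) (4,1,5,6,3) (4,1,6,5,3) (5,1,4,6,3) (5,1,6,4,3) (6,1,4,5,3) (6,1,5,4,3) — 8.
OS=day 3: (1,2,5,6,4) (1,2,6,5,4) (2,1,5,6,4) (2,1,6,5,4) (4,1,5,6,2) (4,1,6,5,2) (4,2,5,6,1) (4,2,6,5,1) (5,1,4,6,2) (5,1,6,4,2) (5,2,4,6,1) (5,2,6,4,1) (6,1,4,5,2) (6,1,5,4,2) (6,2,4,5,1) (6,2,5,4,1) — 16.
OS=day 4: (1,2,5,6,3) (1,2,6,5,3) (1,3,5,6,2) (1,3,6,5,2) (2,1,5,6,3) (2,1,6,5,3) (2,3,5,6,1) (2,3,6,5,1) (3,1,5,6,2) (3,1,6,5,2) (3,2,5,6,1) (3,2,6,5,1) (5,1,3,6,2) (5,2,3,6,1) (5,3,2,6,1) (6,1,3,5,2) (6,2,3,5,1) (6,3,2,5,1) — 18.
OS=day 5: (1,2,4,6,3) (1,3,4,6,2) (1,4,3,6,2) (2,1,4,6,3) (2,3,4,6,1) (2,4,3,6,1) (3,1,4,6,2) (3,2,4,6,1) (3,4,2,6,1) (4,1,3,6,2) (4,2,3,6,1) (4,3,2,6,1) — 12.
Summing: 8 + 16 + 18 + 12 = 54.

54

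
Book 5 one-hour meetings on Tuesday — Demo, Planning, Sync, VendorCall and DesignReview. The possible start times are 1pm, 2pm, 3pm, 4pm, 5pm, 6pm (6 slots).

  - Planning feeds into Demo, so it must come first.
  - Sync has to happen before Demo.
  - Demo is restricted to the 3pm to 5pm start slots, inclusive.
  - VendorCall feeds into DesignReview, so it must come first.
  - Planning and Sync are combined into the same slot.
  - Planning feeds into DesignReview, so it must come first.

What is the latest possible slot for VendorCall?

Downstream work caps VendorCall at 5pm.
VendorCall at 5pm is achievable: VendorCall -> 5pm; Planning -> 1pm; Sync -> 1pm; DesignReview -> 6pm; Demo -> 3pm.

5pm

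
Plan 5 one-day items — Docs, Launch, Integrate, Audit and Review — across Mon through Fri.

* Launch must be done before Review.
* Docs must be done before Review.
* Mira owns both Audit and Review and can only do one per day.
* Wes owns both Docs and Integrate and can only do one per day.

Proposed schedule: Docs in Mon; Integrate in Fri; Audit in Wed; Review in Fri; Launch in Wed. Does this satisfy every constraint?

Docs must be done before Review — holds.
Wes owns both Docs and Integrate and can only do one per day — holds.
Launch must be done before Review — holds.
Mira owns both Audit and Review and can only do one per day — holds.

Yes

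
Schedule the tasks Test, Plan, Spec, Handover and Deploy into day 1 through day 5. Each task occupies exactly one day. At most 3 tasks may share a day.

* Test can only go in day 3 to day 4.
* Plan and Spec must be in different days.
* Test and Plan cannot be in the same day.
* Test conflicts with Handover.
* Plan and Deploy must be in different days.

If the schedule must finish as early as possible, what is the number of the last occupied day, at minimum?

With at most 3 per day and 5 tasks, at least 2 days are needed.
Test can't be placed before day 3, so the schedule must run through at least day 3.
3 works (last occupied day: day 3): for example Handover in day 1; Test in day 3; Deploy in day 2; Plan in day 1; Spec in day 2.

day 3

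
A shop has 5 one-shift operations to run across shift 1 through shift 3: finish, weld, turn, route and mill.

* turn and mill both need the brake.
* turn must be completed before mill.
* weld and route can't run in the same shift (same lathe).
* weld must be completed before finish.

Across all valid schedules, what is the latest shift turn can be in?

shift 2

Downstream work caps turn at shift 2.
turn at shift 2 is achievable: route=shift 2; turn=shift 2; mill=shift 3; finish=shift 2; weld=shift 1.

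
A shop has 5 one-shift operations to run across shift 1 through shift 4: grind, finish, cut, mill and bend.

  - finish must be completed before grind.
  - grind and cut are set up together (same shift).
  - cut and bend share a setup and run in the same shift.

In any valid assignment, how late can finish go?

Downstream work caps finish at shift 3.
finish at shift 3 is achievable: finish=shift 3, mill=shift 1, grind=shift 4, bend=shift 4, cut=shift 4.

shift 3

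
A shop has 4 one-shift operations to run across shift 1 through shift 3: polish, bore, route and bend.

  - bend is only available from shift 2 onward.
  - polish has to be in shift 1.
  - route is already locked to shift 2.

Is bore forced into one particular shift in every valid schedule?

No

bore can be shift 1 (e.g. bore in shift 1; bend in shift 2; route in shift 2; polish in shift 1) or shift 2 (e.g. route=shift 2, bore=shift 2, polish=shift 1, bend=shift 2).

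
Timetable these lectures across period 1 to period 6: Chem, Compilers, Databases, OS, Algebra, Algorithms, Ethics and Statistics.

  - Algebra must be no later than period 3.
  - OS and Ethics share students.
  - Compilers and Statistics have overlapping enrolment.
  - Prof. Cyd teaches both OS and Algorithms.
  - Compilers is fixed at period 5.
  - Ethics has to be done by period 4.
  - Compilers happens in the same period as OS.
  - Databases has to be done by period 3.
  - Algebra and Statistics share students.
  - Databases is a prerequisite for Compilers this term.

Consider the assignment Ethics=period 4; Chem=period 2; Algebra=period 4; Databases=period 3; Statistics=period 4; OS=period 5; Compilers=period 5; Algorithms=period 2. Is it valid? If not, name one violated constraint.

Prof. Cyd teaches both OS and Algorithms — holds.
Algebra and Statistics share students — violated.
Compilers and Statistics have overlapping enrolment — holds.
Ethics has to be done by period 4 — holds.
Databases has to be done by period 3 — holds.
Compilers happens in the same period as OS — holds.
OS and Ethics share students — holds.
Databases is a prerequisite for Compilers this term — holds.
Algebra must be no later than period 3 — violated.
Compilers is fixed at period 5 — holds.

No. Algebra must be no later than period 3 is not satisfied.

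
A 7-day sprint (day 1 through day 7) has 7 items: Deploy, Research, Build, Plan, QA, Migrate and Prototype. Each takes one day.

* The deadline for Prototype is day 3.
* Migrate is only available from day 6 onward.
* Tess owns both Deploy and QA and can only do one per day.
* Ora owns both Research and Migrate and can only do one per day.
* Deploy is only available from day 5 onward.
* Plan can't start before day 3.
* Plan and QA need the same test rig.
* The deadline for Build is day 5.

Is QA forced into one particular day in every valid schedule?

No

QA can be day 1 (e.g. Prototype -> day 1, Plan -> day 3, Migrate -> day 6, Research -> day 1, Build -> day 1, QA -> day 1, Deploy -> day 5) or day 2 (e.g. Migrate in day 6, Deploy in day 5, Prototype in day 1, Build in day 1, Research in day 1, Plan in day 3, QA in day 2).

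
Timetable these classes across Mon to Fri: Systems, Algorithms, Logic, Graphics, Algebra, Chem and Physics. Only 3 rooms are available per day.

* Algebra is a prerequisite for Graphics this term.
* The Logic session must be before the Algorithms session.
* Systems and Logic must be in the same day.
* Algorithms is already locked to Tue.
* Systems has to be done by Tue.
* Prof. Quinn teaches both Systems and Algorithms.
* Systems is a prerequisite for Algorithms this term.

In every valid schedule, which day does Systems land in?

Mon

Systems's window is Mon–Tue.
Algorithms is fixed at Tue, and Systems can't share a day with Algorithms.
So Systems must be Mon.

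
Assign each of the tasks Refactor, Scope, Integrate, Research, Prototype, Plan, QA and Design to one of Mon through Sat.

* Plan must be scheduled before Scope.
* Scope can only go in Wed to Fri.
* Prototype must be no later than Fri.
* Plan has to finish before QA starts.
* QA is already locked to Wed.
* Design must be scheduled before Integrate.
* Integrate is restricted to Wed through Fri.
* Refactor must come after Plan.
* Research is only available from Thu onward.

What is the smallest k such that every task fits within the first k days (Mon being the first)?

The precedence chain requires at least 2 distinct days.
Research can't be placed before Thu — that is day 4 counting from Mon — so the schedule must run through at least 4 days.
4 works (last occupied day: Thu): for example Research=Thu, Plan=Mon, Prototype=Mon, Design=Mon, QA=Wed, Scope=Wed, Refactor=Tue, Integrate=Wed.

4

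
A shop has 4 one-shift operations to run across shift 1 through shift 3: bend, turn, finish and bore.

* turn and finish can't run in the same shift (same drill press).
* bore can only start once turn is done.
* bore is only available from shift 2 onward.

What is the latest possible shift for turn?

Downstream work caps turn at shift 2.
turn at shift 2 is achievable: turn -> shift 2; bend -> shift 1; bore -> shift 3; finish -> shift 1.

shift 2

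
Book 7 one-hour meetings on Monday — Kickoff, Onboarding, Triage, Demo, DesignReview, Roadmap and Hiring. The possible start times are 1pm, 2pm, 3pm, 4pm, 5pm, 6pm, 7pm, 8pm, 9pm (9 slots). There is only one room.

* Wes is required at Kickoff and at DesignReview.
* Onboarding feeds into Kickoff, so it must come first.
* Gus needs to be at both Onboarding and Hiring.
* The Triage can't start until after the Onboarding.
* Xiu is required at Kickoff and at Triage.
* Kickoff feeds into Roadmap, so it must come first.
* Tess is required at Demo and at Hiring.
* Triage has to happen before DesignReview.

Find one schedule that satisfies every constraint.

Kickoff in 2pm, Hiring in 7pm, Demo in 6pm, Triage in 3pm, Roadmap in 5pm, Onboarding in 1pm, DesignReview in 4pm

Checking: Triage(3pm) before DesignReview(4pm); Onboarding(1pm) before Kickoff(2pm); Onboarding(1pm) before Triage(3pm); Kickoff(2pm) before Roadmap(5pm); Onboarding(1pm) != Hiring(7pm); Demo(6pm) != Hiring(7pm); Kickoff(2pm) != DesignReview(4pm); Kickoff(2pm) != Triage(3pm); max 1 per slot (cap 1).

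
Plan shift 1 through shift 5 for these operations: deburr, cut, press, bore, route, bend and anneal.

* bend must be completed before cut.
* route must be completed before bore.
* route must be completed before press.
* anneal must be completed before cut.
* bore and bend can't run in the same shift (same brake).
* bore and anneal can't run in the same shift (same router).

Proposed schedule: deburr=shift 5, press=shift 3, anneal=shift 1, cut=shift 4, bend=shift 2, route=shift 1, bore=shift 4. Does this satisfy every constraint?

bore and anneal can't run in the same shift (same router) — holds.
anneal must be completed before cut — holds.
route must be completed before press — holds.
bore and bend can't run in the same shift (same brake) — holds.
route must be completed before bore — holds.
bend must be completed before cut — holds.

Valid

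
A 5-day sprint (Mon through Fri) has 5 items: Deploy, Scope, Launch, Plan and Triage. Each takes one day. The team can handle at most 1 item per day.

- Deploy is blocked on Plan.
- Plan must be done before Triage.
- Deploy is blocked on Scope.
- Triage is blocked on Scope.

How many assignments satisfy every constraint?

20

Splitting on Deploy: it can be Wed (4), Thu (8), Fri (8). Listing each branch's schedules as (Scope, Launch, Plan, Triage):
Deploy=Wed: (Mon,Thu,Tue,Fri) (Mon,Fri,Tue,Thu) (Tue,Thu,Mon,Fri) (Tue,Fri,Mon,Thu) — 4.
Deploy=Thu: (Mon,Tue,Wed,Fri) (Mon,Wed,Tue,Fri) (Mon,Fri,Tue,Wed) (Tue,Mon,Wed,Fri) (Tue,Wed,Mon,Fri) (Tue,Fri,Mon,Wed) (Wed,Mon,Tue,Fri) (Wed,Tue,Mon,Fri) — 8.
Deploy=Fri: (Mon,Tue,Wed,Thu) (Mon,Wed,Tue,Thu) (Mon,Thu,Tue,Wed) (Tue,Mon,Wed,Thu) (Tue,Wed,Mon,Thu) (Tue,Thu,Mon,Wed) (Wed,Mon,Tue,Thu) (Wed,Tue,Mon,Thu) — 8.
Summing: 4 + 8 + 8 = 20.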